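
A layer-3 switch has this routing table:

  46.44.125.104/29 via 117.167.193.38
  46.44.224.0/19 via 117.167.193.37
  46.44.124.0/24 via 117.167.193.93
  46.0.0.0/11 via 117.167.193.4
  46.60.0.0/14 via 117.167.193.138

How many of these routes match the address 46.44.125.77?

No listed prefix contains 46.44.125.77.
Total matching entries: 0.

0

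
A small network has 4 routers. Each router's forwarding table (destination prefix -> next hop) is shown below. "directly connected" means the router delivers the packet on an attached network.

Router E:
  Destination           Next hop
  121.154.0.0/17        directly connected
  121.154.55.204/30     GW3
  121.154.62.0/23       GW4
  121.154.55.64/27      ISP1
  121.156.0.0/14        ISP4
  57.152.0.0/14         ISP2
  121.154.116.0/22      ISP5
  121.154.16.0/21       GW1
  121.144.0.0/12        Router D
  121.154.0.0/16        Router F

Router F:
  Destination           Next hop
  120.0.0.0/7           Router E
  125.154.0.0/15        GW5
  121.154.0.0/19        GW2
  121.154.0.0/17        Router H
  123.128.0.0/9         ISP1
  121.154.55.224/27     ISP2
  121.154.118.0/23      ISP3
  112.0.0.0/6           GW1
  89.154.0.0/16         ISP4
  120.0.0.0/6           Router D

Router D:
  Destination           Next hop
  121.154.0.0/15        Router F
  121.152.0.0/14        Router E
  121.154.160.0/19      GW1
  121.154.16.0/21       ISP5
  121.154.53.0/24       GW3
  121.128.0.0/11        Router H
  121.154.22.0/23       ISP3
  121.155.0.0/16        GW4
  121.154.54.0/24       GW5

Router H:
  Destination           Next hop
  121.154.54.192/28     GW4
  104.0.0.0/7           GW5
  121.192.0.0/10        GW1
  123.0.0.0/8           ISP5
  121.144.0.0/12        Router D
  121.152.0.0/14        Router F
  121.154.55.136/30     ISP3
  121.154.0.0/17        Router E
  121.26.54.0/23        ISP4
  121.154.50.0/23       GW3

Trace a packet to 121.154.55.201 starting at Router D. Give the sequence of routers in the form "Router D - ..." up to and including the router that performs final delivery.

Router D - Router F - Router H - Router E

At Router D: longest match for 121.154.55.201 is 121.154.0.0/15 -> Router F
At Router F: longest match for 121.154.55.201 is 121.154.0.0/17 -> Router H
At Router H: longest match for 121.154.55.201 is 121.154.0.0/17 -> Router E
At Router E: longest match for 121.154.55.201 is 121.154.0.0/17 -> directly connected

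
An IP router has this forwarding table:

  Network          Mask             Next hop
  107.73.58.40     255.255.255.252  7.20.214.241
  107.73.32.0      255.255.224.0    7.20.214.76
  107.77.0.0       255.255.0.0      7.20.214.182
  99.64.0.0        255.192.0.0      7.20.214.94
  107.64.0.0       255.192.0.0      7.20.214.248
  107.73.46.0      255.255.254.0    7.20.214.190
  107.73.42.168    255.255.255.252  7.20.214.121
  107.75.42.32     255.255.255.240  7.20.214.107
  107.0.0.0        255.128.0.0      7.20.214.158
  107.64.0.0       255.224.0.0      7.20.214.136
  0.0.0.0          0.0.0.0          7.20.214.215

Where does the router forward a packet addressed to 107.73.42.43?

7.20.214.76

Routes whose prefix contains 107.73.42.43:
  0.0.0.0/0 (default, matches everything) -> 7.20.214.215
  107.0.0.0/9 (107.0.0.0 - 107.127.255.255) -> 7.20.214.158
  107.64.0.0/10 (107.64.0.0 - 107.127.255.255) -> 7.20.214.248
  107.64.0.0/11 (107.64.0.0 - 107.95.255.255) -> 7.20.214.136
  107.73.32.0/19 (107.73.32.0 - 107.73.63.255) -> 7.20.214.76
More-specific entries that do NOT match:
  107.73.58.40/30 (107.73.58.40 - 107.73.58.43) does not contain 107.73.42.43
  107.73.42.168/30 (107.73.42.168 - 107.73.42.171) does not contain 107.73.42.43
  107.75.42.32/28 (107.75.42.32 - 107.75.42.47) does not contain 107.73.42.43
  107.73.46.0/23 (107.73.46.0 - 107.73.47.255) does not contain 107.73.42.43
Longest matching prefix is /19 -> next hop 7.20.214.76.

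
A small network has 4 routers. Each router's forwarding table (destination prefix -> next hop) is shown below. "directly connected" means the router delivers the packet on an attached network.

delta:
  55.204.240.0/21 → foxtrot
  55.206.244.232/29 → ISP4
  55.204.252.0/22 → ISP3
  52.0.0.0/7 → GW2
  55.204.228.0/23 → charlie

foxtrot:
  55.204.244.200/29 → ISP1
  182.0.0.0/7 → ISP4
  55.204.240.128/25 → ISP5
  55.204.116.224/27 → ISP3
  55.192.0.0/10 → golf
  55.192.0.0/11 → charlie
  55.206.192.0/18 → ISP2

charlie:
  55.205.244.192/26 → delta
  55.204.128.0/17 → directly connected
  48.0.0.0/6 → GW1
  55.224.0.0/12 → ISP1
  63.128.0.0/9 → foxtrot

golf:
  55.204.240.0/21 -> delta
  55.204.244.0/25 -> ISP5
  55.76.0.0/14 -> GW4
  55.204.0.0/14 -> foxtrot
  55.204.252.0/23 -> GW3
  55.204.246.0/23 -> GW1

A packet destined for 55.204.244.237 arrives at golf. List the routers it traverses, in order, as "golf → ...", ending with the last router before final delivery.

At golf: longest match for 55.204.244.237 is 55.204.240.0/21 -> delta
At delta: longest match for 55.204.244.237 is 55.204.240.0/21 -> foxtrot
At foxtrot: longest match for 55.204.244.237 is 55.192.0.0/11 -> charlie
At charlie: longest match for 55.204.244.237 is 55.204.128.0/17 -> directly connected

golf → delta → foxtrot → charlie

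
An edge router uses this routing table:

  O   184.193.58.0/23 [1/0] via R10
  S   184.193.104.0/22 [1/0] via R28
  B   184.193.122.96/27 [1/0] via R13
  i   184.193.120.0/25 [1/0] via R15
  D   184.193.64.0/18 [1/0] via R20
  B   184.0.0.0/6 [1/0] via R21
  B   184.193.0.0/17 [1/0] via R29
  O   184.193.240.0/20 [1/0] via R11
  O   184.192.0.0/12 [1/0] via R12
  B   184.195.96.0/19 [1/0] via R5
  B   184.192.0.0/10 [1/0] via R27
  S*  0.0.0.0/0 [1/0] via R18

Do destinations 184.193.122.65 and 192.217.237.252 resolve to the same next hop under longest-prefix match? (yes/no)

no

184.193.122.65: longest match 184.193.64.0/18 -> R20
192.217.237.252: longest match 0.0.0.0/0 -> R18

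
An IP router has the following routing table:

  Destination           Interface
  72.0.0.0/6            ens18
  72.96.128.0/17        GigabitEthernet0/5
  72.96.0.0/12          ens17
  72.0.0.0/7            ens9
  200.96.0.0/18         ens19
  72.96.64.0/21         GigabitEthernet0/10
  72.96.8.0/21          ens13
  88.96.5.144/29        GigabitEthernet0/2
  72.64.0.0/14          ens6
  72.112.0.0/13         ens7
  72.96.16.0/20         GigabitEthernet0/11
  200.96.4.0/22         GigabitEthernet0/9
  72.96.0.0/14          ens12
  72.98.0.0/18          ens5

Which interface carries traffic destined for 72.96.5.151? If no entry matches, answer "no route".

ens12

Routes whose prefix contains 72.96.5.151:
  72.0.0.0/6 (72.0.0.0 - 75.255.255.255) -> ens18
  72.0.0.0/7 (72.0.0.0 - 73.255.255.255) -> ens9
  72.96.0.0/12 (72.96.0.0 - 72.111.255.255) -> ens17
  72.96.0.0/14 (72.96.0.0 - 72.99.255.255) -> ens12
More-specific entries that do NOT match:
  88.96.5.144/29 (88.96.5.144 - 88.96.5.151) does not contain 72.96.5.151
  200.96.4.0/22 (200.96.4.0 - 200.96.7.255) does not contain 72.96.5.151
  72.96.64.0/21 (72.96.64.0 - 72.96.71.255) does not contain 72.96.5.151
  72.96.8.0/21 (72.96.8.0 - 72.96.15.255) does not contain 72.96.5.151
  72.96.16.0/20 (72.96.16.0 - 72.96.31.255) does not contain 72.96.5.151
  200.96.0.0/18 (200.96.0.0 - 200.96.63.255) does not contain 72.96.5.151
  72.98.0.0/18 (72.98.0.0 - 72.98.63.255) does not contain 72.96.5.151
  72.96.128.0/17 (72.96.128.0 - 72.96.255.255) does not contain 72.96.5.151
Longest matching prefix is /14 -> interface ens12.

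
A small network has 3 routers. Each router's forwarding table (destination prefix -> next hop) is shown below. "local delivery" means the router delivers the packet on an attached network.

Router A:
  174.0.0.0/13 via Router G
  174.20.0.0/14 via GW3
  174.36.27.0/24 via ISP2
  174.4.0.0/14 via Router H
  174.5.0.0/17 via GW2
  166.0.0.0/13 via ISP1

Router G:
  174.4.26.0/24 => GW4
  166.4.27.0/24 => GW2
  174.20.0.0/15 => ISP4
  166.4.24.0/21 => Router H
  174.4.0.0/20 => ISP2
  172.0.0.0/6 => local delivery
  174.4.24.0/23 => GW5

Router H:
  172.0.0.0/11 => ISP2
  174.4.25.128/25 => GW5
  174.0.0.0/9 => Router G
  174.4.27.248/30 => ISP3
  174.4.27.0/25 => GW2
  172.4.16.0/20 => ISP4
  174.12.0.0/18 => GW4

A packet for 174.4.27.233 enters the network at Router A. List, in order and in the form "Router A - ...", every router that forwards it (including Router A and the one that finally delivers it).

Router A - Router H - Router G

At Router A: longest match for 174.4.27.233 is 174.4.0.0/14 -> Router H
At Router H: longest match for 174.4.27.233 is 174.0.0.0/9 -> Router G
At Router G: longest match for 174.4.27.233 is 172.0.0.0/6 -> local delivery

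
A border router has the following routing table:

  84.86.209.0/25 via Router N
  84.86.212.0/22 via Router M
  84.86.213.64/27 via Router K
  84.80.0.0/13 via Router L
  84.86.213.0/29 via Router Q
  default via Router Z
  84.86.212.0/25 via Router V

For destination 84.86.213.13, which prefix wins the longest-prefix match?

Entries matching 84.86.213.13:
  0.0.0.0/0 (default, matches everything)
  84.80.0.0/13 (84.80.0.0 - 84.87.255.255)
  84.86.212.0/22 (84.86.212.0 - 84.86.215.255)
Most specific is 84.86.212.0/22.

84.86.212.0/22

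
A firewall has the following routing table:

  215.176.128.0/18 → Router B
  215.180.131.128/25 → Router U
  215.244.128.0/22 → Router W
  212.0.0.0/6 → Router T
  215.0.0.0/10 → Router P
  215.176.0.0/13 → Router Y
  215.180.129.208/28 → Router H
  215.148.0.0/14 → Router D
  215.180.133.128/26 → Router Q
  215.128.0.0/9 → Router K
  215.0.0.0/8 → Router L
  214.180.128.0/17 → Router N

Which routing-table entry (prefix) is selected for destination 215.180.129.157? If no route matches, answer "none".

215.176.0.0/13

Entries matching 215.180.129.157:
  212.0.0.0/6 (212.0.0.0 - 215.255.255.255)
  215.0.0.0/8 (215.0.0.0 - 215.255.255.255)
  215.128.0.0/9 (215.128.0.0 - 215.255.255.255)
  215.176.0.0/13 (215.176.0.0 - 215.183.255.255)
Most specific is 215.176.0.0/13.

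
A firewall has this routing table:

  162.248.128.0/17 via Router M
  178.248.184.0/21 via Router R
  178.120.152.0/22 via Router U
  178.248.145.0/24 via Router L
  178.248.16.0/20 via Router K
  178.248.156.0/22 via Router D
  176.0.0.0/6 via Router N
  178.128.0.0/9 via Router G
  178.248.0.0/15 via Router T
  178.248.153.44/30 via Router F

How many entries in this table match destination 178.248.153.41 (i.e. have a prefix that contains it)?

3

Prefixes containing 178.248.153.41:
  176.0.0.0/6 (176.0.0.0 - 179.255.255.255)
  178.128.0.0/9 (178.128.0.0 - 178.255.255.255)
  178.248.0.0/15 (178.248.0.0 - 178.249.255.255)
Total matching entries: 3.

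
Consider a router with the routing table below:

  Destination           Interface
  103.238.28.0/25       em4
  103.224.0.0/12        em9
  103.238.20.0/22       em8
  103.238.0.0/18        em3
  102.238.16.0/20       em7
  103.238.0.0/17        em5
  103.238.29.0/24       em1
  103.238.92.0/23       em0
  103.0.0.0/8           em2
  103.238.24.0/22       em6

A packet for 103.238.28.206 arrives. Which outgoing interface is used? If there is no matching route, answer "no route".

Routes whose prefix contains 103.238.28.206:
  103.0.0.0/8 (103.0.0.0 - 103.255.255.255) -> em2
  103.224.0.0/12 (103.224.0.0 - 103.239.255.255) -> em9
  103.238.0.0/17 (103.238.0.0 - 103.238.127.255) -> em5
  103.238.0.0/18 (103.238.0.0 - 103.238.63.255) -> em3
More-specific entries that do NOT match:
  103.238.28.0/25 (103.238.28.0 - 103.238.28.127) does not contain 103.238.28.206
  103.238.29.0/24 (103.238.29.0 - 103.238.29.255) does not contain 103.238.28.206
  103.238.92.0/23 (103.238.92.0 - 103.238.93.255) does not contain 103.238.28.206
  103.238.20.0/22 (103.238.20.0 - 103.238.23.255) does not contain 103.238.28.206
  103.238.24.0/22 (103.238.24.0 - 103.238.27.255) does not contain 103.238.28.206
  102.238.16.0/20 (102.238.16.0 - 102.238.31.255) does not contain 103.238.28.206
Longest matching prefix is /18 -> interface em3.

em3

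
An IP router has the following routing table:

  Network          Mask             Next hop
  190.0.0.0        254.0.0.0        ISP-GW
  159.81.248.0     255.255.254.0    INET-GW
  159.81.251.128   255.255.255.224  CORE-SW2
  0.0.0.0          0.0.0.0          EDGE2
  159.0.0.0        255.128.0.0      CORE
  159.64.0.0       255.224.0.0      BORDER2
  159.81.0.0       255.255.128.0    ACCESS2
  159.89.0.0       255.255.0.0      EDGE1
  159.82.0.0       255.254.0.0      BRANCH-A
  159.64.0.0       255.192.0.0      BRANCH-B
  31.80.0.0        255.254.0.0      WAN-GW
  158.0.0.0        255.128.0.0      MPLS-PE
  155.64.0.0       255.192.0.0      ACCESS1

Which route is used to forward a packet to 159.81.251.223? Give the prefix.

Entries matching 159.81.251.223:
  0.0.0.0/0 (default, matches everything)
  159.0.0.0/9 (159.0.0.0 - 159.127.255.255)
  159.64.0.0/10 (159.64.0.0 - 159.127.255.255)
  159.64.0.0/11 (159.64.0.0 - 159.95.255.255)
Most specific is 159.64.0.0/11.

159.64.0.0/11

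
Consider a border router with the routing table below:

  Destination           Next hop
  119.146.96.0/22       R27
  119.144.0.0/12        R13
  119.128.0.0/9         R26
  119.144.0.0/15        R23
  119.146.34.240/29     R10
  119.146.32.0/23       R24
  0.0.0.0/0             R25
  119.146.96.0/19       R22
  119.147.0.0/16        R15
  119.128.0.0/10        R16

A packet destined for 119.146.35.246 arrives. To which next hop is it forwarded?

Routes whose prefix contains 119.146.35.246:
  0.0.0.0/0 (default, matches everything) -> R25
  119.128.0.0/9 (119.128.0.0 - 119.255.255.255) -> R26
  119.128.0.0/10 (119.128.0.0 - 119.191.255.255) -> R16
  119.144.0.0/12 (119.144.0.0 - 119.159.255.255) -> R13
More-specific entries that do NOT match:
  119.146.34.240/29 (119.146.34.240 - 119.146.34.247) does not contain 119.146.35.246
  119.146.32.0/23 (119.146.32.0 - 119.146.33.255) does not contain 119.146.35.246
  119.146.96.0/22 (119.146.96.0 - 119.146.99.255) does not contain 119.146.35.246
  119.146.96.0/19 (119.146.96.0 - 119.146.127.255) does not contain 119.146.35.246
  119.147.0.0/16 (119.147.0.0 - 119.147.255.255) does not contain 119.146.35.246
  119.144.0.0/15 (119.144.0.0 - 119.145.255.255) does not contain 119.146.35.246
Longest matching prefix is /12 -> next hop R13.

R13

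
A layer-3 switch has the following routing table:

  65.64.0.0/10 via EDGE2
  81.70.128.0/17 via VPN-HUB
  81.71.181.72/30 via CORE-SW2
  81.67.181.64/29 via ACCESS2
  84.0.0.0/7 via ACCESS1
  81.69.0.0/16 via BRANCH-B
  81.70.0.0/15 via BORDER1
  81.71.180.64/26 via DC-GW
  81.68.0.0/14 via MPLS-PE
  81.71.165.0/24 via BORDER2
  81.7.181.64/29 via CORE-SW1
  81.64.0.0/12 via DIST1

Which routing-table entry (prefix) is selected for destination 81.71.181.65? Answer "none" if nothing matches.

Entries matching 81.71.181.65:
  81.64.0.0/12 (81.64.0.0 - 81.79.255.255)
  81.68.0.0/14 (81.68.0.0 - 81.71.255.255)
  81.70.0.0/15 (81.70.0.0 - 81.71.255.255)
Most specific is 81.70.0.0/15.

81.70.0.0/15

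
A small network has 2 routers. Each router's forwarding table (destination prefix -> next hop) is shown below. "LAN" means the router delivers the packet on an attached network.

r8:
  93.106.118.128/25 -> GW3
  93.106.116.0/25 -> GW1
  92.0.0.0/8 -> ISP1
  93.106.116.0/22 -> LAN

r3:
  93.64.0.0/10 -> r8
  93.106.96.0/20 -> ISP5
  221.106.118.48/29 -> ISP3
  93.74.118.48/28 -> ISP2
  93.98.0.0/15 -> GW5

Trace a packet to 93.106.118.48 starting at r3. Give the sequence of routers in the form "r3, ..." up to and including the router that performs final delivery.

At r3: longest match for 93.106.118.48 is 93.64.0.0/10 -> r8
At r8: longest match for 93.106.118.48 is 93.106.116.0/22 -> LAN

r3, r8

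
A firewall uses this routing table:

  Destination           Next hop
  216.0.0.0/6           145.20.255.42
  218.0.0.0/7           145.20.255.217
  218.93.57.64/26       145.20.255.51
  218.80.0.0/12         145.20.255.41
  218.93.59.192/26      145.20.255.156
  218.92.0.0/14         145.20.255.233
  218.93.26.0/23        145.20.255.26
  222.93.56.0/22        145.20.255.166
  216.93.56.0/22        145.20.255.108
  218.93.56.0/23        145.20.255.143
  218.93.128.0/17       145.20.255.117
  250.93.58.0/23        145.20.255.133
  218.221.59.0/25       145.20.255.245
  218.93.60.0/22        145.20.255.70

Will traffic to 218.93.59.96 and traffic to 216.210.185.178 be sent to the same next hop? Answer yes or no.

218.93.59.96: longest match 218.92.0.0/14 -> 145.20.255.233
216.210.185.178: longest match 216.0.0.0/6 -> 145.20.255.42

no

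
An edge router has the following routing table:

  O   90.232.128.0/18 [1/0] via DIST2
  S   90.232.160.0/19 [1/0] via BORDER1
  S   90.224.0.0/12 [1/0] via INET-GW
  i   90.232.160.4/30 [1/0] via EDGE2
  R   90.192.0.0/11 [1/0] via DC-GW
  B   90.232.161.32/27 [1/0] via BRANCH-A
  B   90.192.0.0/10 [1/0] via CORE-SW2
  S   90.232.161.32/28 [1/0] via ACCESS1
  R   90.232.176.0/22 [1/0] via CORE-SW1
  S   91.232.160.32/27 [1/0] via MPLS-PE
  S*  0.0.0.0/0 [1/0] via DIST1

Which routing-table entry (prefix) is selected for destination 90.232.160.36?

Entries matching 90.232.160.36:
  0.0.0.0/0 (default, matches everything)
  90.192.0.0/10 (90.192.0.0 - 90.255.255.255)
  90.224.0.0/12 (90.224.0.0 - 90.239.255.255)
  90.232.128.0/18 (90.232.128.0 - 90.232.191.255)
  90.232.160.0/19 (90.232.160.0 - 90.232.191.255)
Most specific is 90.232.160.0/19.

90.232.160.0/19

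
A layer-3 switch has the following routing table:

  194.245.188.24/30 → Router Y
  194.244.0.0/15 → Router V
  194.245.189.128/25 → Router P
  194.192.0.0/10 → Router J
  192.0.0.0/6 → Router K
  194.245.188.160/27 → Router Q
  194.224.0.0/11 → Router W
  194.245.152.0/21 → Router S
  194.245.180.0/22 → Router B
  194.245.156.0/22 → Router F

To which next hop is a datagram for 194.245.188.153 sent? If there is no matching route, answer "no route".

Router V

Routes whose prefix contains 194.245.188.153:
  192.0.0.0/6 (192.0.0.0 - 195.255.255.255) -> Router K
  194.192.0.0/10 (194.192.0.0 - 194.255.255.255) -> Router J
  194.224.0.0/11 (194.224.0.0 - 194.255.255.255) -> Router W
  194.244.0.0/15 (194.244.0.0 - 194.245.255.255) -> Router V
More-specific entries that do NOT match:
  194.245.188.24/30 (194.245.188.24 - 194.245.188.27) does not contain 194.245.188.153
  194.245.188.160/27 (194.245.188.160 - 194.245.188.191) does not contain 194.245.188.153
  194.245.189.128/25 (194.245.189.128 - 194.245.189.255) does not contain 194.245.188.153
  194.245.180.0/22 (194.245.180.0 - 194.245.183.255) does not contain 194.245.188.153
  194.245.156.0/22 (194.245.156.0 - 194.245.159.255) does not contain 194.245.188.153
  194.245.152.0/21 (194.245.152.0 - 194.245.159.255) does not contain 194.245.188.153
Longest matching prefix is /15 -> next hop Router V.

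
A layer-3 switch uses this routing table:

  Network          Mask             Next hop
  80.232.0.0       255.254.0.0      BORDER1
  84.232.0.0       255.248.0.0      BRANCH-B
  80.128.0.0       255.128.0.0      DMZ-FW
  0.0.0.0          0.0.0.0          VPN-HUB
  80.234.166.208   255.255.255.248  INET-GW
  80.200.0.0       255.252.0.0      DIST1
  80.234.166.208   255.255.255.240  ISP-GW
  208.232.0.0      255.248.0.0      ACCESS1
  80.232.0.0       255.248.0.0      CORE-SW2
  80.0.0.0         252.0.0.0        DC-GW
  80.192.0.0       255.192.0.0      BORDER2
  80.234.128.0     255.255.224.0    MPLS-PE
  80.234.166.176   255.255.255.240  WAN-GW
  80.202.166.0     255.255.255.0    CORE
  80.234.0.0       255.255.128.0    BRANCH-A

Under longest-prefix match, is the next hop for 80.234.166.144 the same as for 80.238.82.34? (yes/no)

yes

80.234.166.144: longest match 80.232.0.0/13 -> CORE-SW2
80.238.82.34: longest match 80.232.0.0/13 -> CORE-SW2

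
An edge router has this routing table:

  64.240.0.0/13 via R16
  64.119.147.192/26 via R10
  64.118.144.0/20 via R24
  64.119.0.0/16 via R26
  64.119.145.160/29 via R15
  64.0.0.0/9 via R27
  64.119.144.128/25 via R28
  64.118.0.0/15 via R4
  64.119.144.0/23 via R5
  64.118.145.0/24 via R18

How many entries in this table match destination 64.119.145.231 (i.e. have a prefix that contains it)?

Prefixes containing 64.119.145.231:
  64.0.0.0/9 (64.0.0.0 - 64.127.255.255)
  64.118.0.0/15 (64.118.0.0 - 64.119.255.255)
  64.119.0.0/16 (64.119.0.0 - 64.119.255.255)
  64.119.144.0/23 (64.119.144.0 - 64.119.145.255)
Total matching entries: 4.

4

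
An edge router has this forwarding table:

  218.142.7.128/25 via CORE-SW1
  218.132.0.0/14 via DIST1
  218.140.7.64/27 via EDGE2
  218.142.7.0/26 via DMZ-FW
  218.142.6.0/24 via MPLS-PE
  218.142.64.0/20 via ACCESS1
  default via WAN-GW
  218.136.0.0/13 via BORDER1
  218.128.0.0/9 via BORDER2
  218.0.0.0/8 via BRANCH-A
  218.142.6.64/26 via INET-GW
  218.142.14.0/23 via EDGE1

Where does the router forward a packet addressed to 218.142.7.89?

BORDER1

Routes whose prefix contains 218.142.7.89:
  0.0.0.0/0 (default, matches everything) -> WAN-GW
  218.0.0.0/8 (218.0.0.0 - 218.255.255.255) -> BRANCH-A
  218.128.0.0/9 (218.128.0.0 - 218.255.255.255) -> BORDER2
  218.136.0.0/13 (218.136.0.0 - 218.143.255.255) -> BORDER1
More-specific entries that do NOT match:
  218.140.7.64/27 (218.140.7.64 - 218.140.7.95) does not contain 218.142.7.89
  218.142.7.0/26 (218.142.7.0 - 218.142.7.63) does not contain 218.142.7.89
  218.142.6.64/26 (218.142.6.64 - 218.142.6.127) does not contain 218.142.7.89
  218.142.7.128/25 (218.142.7.128 - 218.142.7.255) does not contain 218.142.7.89
  218.142.6.0/24 (218.142.6.0 - 218.142.6.255) does not contain 218.142.7.89
  218.142.14.0/23 (218.142.14.0 - 218.142.15.255) does not contain 218.142.7.89
  218.142.64.0/20 (218.142.64.0 - 218.142.79.255) does not contain 218.142.7.89
  218.132.0.0/14 (218.132.0.0 - 218.135.255.255) does not contain 218.142.7.89
Longest matching prefix is /13 -> next hop BORDER1.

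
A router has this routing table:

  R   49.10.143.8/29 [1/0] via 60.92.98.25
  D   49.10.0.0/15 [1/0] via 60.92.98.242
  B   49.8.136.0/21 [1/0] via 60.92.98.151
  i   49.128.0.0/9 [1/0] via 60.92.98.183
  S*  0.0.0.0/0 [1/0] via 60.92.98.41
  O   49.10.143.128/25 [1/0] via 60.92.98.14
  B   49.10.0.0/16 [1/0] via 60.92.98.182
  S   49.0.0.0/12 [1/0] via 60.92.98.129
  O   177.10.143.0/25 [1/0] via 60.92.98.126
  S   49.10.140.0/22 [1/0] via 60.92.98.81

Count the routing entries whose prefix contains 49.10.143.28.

Prefixes containing 49.10.143.28:
  0.0.0.0/0 (default, matches everything)
  49.0.0.0/12 (49.0.0.0 - 49.15.255.255)
  49.10.0.0/15 (49.10.0.0 - 49.11.255.255)
  49.10.0.0/16 (49.10.0.0 - 49.10.255.255)
  49.10.140.0/22 (49.10.140.0 - 49.10.143.255)
Total matching entries: 5.

5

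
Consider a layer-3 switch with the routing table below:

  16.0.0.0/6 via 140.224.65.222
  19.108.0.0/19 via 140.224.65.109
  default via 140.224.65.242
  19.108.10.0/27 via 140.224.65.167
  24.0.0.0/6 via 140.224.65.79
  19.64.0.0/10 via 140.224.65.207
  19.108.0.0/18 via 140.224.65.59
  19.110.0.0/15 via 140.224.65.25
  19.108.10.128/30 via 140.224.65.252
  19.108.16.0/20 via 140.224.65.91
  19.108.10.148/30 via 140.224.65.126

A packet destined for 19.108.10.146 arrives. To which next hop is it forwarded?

Routes whose prefix contains 19.108.10.146:
  0.0.0.0/0 (default, matches everything) -> 140.224.65.242
  16.0.0.0/6 (16.0.0.0 - 19.255.255.255) -> 140.224.65.222
  19.64.0.0/10 (19.64.0.0 - 19.127.255.255) -> 140.224.65.207
  19.108.0.0/18 (19.108.0.0 - 19.108.63.255) -> 140.224.65.59
  19.108.0.0/19 (19.108.0.0 - 19.108.31.255) -> 140.224.65.109
More-specific entries that do NOT match:
  19.108.10.128/30 (19.108.10.128 - 19.108.10.131) does not contain 19.108.10.146
  19.108.10.148/30 (19.108.10.148 - 19.108.10.151) does not contain 19.108.10.146
  19.108.10.0/27 (19.108.10.0 - 19.108.10.31) does not contain 19.108.10.146
  19.108.16.0/20 (19.108.16.0 - 19.108.31.255) does not contain 19.108.10.146
Longest matching prefix is /19 -> next hop 140.224.65.109.

140.224.65.109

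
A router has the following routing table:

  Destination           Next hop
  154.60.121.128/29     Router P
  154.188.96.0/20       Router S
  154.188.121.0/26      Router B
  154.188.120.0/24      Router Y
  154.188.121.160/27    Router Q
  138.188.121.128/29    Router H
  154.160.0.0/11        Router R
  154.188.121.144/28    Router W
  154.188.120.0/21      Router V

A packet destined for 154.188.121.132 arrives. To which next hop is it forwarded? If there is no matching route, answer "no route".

Router V

Routes whose prefix contains 154.188.121.132:
  154.160.0.0/11 (154.160.0.0 - 154.191.255.255) -> Router R
  154.188.120.0/21 (154.188.120.0 - 154.188.127.255) -> Router V
More-specific entries that do NOT match:
  154.60.121.128/29 (154.60.121.128 - 154.60.121.135) does not contain 154.188.121.132
  138.188.121.128/29 (138.188.121.128 - 138.188.121.135) does not contain 154.188.121.132
  154.188.121.144/28 (154.188.121.144 - 154.188.121.159) does not contain 154.188.121.132
  154.188.121.160/27 (154.188.121.160 - 154.188.121.191) does not contain 154.188.121.132
  154.188.121.0/26 (154.188.121.0 - 154.188.121.63) does not contain 154.188.121.132
  154.188.120.0/24 (154.188.120.0 - 154.188.120.255) does not contain 154.188.121.132
Longest matching prefix is /21 -> next hop Router V.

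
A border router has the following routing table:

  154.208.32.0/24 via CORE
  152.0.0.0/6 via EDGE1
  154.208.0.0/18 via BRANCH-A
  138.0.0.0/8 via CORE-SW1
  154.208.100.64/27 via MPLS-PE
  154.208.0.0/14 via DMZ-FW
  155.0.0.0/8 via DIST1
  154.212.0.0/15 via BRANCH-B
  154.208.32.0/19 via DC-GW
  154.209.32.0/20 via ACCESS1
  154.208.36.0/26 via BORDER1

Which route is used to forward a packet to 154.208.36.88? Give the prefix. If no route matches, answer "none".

Entries matching 154.208.36.88:
  152.0.0.0/6 (152.0.0.0 - 155.255.255.255)
  154.208.0.0/14 (154.208.0.0 - 154.211.255.255)
  154.208.0.0/18 (154.208.0.0 - 154.208.63.255)
  154.208.32.0/19 (154.208.32.0 - 154.208.63.255)
Most specific is 154.208.32.0/19.

154.208.32.0/19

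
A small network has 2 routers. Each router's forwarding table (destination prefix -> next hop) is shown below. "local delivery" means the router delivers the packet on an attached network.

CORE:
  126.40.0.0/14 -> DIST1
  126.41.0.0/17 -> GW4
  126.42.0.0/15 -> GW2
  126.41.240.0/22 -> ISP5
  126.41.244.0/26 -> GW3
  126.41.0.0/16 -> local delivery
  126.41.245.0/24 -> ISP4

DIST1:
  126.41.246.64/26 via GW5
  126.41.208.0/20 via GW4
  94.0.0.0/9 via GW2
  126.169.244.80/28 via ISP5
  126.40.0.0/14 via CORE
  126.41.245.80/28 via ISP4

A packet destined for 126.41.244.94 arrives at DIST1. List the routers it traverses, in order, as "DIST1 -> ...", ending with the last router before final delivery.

DIST1 -> CORE

At DIST1: longest match for 126.41.244.94 is 126.40.0.0/14 -> CORE
At CORE: longest match for 126.41.244.94 is 126.41.0.0/16 -> local delivery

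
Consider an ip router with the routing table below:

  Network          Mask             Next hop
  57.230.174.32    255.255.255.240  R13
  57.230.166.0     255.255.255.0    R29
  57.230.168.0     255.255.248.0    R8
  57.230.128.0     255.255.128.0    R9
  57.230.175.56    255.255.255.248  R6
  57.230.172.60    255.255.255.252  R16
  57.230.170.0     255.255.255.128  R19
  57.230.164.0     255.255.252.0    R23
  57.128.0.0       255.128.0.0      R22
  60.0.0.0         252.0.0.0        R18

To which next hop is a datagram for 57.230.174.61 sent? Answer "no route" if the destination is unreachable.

R8

Routes whose prefix contains 57.230.174.61:
  57.128.0.0/9 (57.128.0.0 - 57.255.255.255) -> R22
  57.230.128.0/17 (57.230.128.0 - 57.230.255.255) -> R9
  57.230.168.0/21 (57.230.168.0 - 57.230.175.255) -> R8
More-specific entries that do NOT match:
  57.230.172.60/30 (57.230.172.60 - 57.230.172.63) does not contain 57.230.174.61
  57.230.175.56/29 (57.230.175.56 - 57.230.175.63) does not contain 57.230.174.61
  57.230.174.32/28 (57.230.174.32 - 57.230.174.47) does not contain 57.230.174.61
  57.230.170.0/25 (57.230.170.0 - 57.230.170.127) does not contain 57.230.174.61
  57.230.166.0/24 (57.230.166.0 - 57.230.166.255) does not contain 57.230.174.61
  57.230.164.0/22 (57.230.164.0 - 57.230.167.255) does not contain 57.230.174.61
Longest matching prefix is /21 -> next hop R8.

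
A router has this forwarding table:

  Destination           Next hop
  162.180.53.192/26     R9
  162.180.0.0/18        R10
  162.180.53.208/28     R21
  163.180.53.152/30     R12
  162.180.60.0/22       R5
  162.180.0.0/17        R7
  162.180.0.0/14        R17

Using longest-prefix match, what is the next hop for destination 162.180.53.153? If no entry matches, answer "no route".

Routes whose prefix contains 162.180.53.153:
  162.180.0.0/14 (162.180.0.0 - 162.183.255.255) -> R17
  162.180.0.0/17 (162.180.0.0 - 162.180.127.255) -> R7
  162.180.0.0/18 (162.180.0.0 - 162.180.63.255) -> R10
More-specific entries that do NOT match:
  163.180.53.152/30 (163.180.53.152 - 163.180.53.155) does not contain 162.180.53.153
  162.180.53.208/28 (162.180.53.208 - 162.180.53.223) does not contain 162.180.53.153
  162.180.53.192/26 (162.180.53.192 - 162.180.53.255) does not contain 162.180.53.153
  162.180.60.0/22 (162.180.60.0 - 162.180.63.255) does not contain 162.180.53.153
Longest matching prefix is /18 -> next hop R10.

R10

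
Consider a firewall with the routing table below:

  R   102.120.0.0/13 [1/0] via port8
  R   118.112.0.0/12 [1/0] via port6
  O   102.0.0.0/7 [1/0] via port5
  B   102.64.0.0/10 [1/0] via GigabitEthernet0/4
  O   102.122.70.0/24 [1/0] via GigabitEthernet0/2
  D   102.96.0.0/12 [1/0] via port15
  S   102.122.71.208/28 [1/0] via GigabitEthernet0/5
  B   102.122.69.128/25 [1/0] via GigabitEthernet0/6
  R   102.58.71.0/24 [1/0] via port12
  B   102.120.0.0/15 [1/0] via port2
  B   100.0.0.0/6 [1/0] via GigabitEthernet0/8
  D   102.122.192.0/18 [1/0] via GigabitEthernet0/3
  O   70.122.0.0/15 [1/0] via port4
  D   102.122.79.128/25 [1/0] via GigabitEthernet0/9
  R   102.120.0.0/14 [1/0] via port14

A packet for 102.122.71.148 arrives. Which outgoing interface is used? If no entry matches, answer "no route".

port14

Routes whose prefix contains 102.122.71.148:
  100.0.0.0/6 (100.0.0.0 - 103.255.255.255) -> GigabitEthernet0/8
  102.0.0.0/7 (102.0.0.0 - 103.255.255.255) -> port5
  102.64.0.0/10 (102.64.0.0 - 102.127.255.255) -> GigabitEthernet0/4
  102.120.0.0/13 (102.120.0.0 - 102.127.255.255) -> port8
  102.120.0.0/14 (102.120.0.0 - 102.123.255.255) -> port14
More-specific entries that do NOT match:
  102.122.71.208/28 (102.122.71.208 - 102.122.71.223) does not contain 102.122.71.148
  102.122.69.128/25 (102.122.69.128 - 102.122.69.255) does not contain 102.122.71.148
  102.122.79.128/25 (102.122.79.128 - 102.122.79.255) does not contain 102.122.71.148
  102.122.70.0/24 (102.122.70.0 - 102.122.70.255) does not contain 102.122.71.148
  102.58.71.0/24 (102.58.71.0 - 102.58.71.255) does not contain 102.122.71.148
  102.122.192.0/18 (102.122.192.0 - 102.122.255.255) does not contain 102.122.71.148
  102.120.0.0/15 (102.120.0.0 - 102.121.255.255) does not contain 102.122.71.148
  70.122.0.0/15 (70.122.0.0 - 70.123.255.255) does not contain 102.122.71.148
Longest matching prefix is /14 -> interface port14.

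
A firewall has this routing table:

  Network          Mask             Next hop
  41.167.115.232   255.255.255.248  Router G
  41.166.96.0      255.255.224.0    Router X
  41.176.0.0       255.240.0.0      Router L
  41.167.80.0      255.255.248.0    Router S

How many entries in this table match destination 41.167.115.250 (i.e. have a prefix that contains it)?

0

No listed prefix contains 41.167.115.250.
Total matching entries: 0.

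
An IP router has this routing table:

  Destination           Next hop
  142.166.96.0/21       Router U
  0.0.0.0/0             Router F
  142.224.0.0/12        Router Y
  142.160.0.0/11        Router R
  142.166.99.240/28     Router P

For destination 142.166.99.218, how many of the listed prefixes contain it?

3

Prefixes containing 142.166.99.218:
  0.0.0.0/0 (default, matches everything)
  142.160.0.0/11 (142.160.0.0 - 142.191.255.255)
  142.166.96.0/21 (142.166.96.0 - 142.166.103.255)
Total matching entries: 3.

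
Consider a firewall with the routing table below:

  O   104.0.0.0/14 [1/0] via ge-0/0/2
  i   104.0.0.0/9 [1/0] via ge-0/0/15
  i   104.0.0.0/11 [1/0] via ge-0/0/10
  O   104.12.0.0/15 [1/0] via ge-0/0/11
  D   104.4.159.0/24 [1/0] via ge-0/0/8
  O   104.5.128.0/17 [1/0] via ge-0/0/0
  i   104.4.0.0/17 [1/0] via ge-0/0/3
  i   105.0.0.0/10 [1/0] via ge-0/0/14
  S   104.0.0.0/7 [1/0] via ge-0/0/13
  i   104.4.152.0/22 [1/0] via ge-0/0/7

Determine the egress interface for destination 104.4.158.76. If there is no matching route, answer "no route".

Routes whose prefix contains 104.4.158.76:
  104.0.0.0/7 (104.0.0.0 - 105.255.255.255) -> ge-0/0/13
  104.0.0.0/9 (104.0.0.0 - 104.127.255.255) -> ge-0/0/15
  104.0.0.0/11 (104.0.0.0 - 104.31.255.255) -> ge-0/0/10
More-specific entries that do NOT match:
  104.4.159.0/24 (104.4.159.0 - 104.4.159.255) does not contain 104.4.158.76
  104.4.152.0/22 (104.4.152.0 - 104.4.155.255) does not contain 104.4.158.76
  104.5.128.0/17 (104.5.128.0 - 104.5.255.255) does not contain 104.4.158.76
  104.4.0.0/17 (104.4.0.0 - 104.4.127.255) does not contain 104.4.158.76
  104.12.0.0/15 (104.12.0.0 - 104.13.255.255) does not contain 104.4.158.76
  104.0.0.0/14 (104.0.0.0 - 104.3.255.255) does not contain 104.4.158.76
Longest matching prefix is /11 -> interface ge-0/0/10.

ge-0/0/10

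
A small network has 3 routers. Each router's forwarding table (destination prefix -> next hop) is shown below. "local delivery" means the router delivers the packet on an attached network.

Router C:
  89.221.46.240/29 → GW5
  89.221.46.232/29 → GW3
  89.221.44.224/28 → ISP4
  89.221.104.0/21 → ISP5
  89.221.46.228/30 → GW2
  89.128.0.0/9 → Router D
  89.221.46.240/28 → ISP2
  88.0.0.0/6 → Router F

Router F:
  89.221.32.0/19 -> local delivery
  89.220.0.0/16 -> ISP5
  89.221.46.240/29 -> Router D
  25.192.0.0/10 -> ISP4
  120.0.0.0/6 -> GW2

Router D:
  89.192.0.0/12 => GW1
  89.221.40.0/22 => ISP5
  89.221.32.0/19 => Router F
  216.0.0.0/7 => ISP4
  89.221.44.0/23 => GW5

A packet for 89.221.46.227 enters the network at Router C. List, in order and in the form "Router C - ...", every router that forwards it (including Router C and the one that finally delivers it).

At Router C: longest match for 89.221.46.227 is 89.128.0.0/9 -> Router D
At Router D: longest match for 89.221.46.227 is 89.221.32.0/19 -> Router F
At Router F: longest match for 89.221.46.227 is 89.221.32.0/19 -> local delivery

Router C - Router D - Router F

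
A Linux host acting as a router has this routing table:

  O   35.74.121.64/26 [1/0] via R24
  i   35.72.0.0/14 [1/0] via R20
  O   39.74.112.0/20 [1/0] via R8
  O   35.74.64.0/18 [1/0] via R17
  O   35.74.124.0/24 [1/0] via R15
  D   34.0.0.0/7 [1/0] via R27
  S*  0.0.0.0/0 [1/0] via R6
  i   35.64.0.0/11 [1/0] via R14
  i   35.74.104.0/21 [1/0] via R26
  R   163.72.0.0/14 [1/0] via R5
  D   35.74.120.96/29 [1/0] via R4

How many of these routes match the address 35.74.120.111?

Prefixes containing 35.74.120.111:
  0.0.0.0/0 (default, matches everything)
  34.0.0.0/7 (34.0.0.0 - 35.255.255.255)
  35.64.0.0/11 (35.64.0.0 - 35.95.255.255)
  35.72.0.0/14 (35.72.0.0 - 35.75.255.255)
  35.74.64.0/18 (35.74.64.0 - 35.74.127.255)
Total matching entries: 5.

5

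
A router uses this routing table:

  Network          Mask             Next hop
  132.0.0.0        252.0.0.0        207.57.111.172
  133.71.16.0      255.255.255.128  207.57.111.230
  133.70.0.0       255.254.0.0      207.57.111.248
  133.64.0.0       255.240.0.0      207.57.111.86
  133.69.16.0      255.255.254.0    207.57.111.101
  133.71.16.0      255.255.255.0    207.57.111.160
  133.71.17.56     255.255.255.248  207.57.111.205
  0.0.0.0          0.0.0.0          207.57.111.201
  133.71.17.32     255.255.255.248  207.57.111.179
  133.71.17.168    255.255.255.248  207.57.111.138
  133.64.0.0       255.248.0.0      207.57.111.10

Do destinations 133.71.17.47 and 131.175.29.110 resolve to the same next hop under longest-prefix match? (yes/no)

133.71.17.47: longest match 133.70.0.0/15 -> 207.57.111.248
131.175.29.110: longest match 0.0.0.0/0 -> 207.57.111.201

no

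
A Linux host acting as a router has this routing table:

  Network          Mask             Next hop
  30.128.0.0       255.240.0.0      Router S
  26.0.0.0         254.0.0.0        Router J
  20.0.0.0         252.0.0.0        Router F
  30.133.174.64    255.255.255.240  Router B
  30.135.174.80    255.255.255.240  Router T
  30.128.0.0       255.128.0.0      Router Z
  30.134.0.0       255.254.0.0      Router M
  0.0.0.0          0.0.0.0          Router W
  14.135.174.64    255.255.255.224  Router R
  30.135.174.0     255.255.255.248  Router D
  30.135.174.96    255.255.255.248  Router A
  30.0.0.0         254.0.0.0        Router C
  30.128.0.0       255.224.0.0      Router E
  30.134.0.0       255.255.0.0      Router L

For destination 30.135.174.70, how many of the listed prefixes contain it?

6

Prefixes containing 30.135.174.70:
  0.0.0.0/0 (default, matches everything)
  30.0.0.0/7 (30.0.0.0 - 31.255.255.255)
  30.128.0.0/9 (30.128.0.0 - 30.255.255.255)
  30.128.0.0/11 (30.128.0.0 - 30.159.255.255)
  30.128.0.0/12 (30.128.0.0 - 30.143.255.255)
  30.134.0.0/15 (30.134.0.0 - 30.135.255.255)
Total matching entries: 6.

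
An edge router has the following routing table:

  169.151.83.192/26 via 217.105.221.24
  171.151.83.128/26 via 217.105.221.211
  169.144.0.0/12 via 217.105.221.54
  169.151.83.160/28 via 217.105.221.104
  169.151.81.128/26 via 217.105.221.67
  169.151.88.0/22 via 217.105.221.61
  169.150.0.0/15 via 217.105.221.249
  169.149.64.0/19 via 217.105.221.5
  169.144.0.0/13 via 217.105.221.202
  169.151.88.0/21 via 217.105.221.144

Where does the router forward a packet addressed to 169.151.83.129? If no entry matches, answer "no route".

Routes whose prefix contains 169.151.83.129:
  169.144.0.0/12 (169.144.0.0 - 169.159.255.255) -> 217.105.221.54
  169.144.0.0/13 (169.144.0.0 - 169.151.255.255) -> 217.105.221.202
  169.150.0.0/15 (169.150.0.0 - 169.151.255.255) -> 217.105.221.249
More-specific entries that do NOT match:
  169.151.83.160/28 (169.151.83.160 - 169.151.83.175) does not contain 169.151.83.129
  169.151.83.192/26 (169.151.83.192 - 169.151.83.255) does not contain 169.151.83.129
  171.151.83.128/26 (171.151.83.128 - 171.151.83.191) does not contain 169.151.83.129
  169.151.81.128/26 (169.151.81.128 - 169.151.81.191) does not contain 169.151.83.129
  169.151.88.0/22 (169.151.88.0 - 169.151.91.255) does not contain 169.151.83.129
  169.151.88.0/21 (169.151.88.0 - 169.151.95.255) does not contain 169.151.83.129
  169.149.64.0/19 (169.149.64.0 - 169.149.95.255) does not contain 169.151.83.129
Longest matching prefix is /15 -> next hop 217.105.221.249.

217.105.221.249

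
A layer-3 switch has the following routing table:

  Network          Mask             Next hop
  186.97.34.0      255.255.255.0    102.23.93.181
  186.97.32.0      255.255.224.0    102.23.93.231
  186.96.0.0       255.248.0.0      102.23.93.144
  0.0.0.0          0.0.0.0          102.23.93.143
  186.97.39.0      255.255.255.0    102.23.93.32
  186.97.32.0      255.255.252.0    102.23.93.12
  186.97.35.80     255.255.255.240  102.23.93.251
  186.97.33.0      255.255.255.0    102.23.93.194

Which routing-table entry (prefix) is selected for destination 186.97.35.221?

Entries matching 186.97.35.221:
  0.0.0.0/0 (default, matches everything)
  186.96.0.0/13 (186.96.0.0 - 186.103.255.255)
  186.97.32.0/19 (186.97.32.0 - 186.97.63.255)
  186.97.32.0/22 (186.97.32.0 - 186.97.35.255)
Most specific is 186.97.32.0/22.

186.97.32.0/22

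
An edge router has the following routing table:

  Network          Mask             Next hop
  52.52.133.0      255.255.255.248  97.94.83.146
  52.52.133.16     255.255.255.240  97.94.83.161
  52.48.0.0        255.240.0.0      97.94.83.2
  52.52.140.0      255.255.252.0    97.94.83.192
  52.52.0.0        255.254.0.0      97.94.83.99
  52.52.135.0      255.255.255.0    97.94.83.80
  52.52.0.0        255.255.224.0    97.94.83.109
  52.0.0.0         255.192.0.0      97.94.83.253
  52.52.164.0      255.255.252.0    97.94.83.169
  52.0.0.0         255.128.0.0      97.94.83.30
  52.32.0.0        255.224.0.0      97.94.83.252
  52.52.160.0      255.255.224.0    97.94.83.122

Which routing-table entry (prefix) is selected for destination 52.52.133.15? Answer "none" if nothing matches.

52.52.0.0/15

Entries matching 52.52.133.15:
  52.0.0.0/9 (52.0.0.0 - 52.127.255.255)
  52.0.0.0/10 (52.0.0.0 - 52.63.255.255)
  52.32.0.0/11 (52.32.0.0 - 52.63.255.255)
  52.48.0.0/12 (52.48.0.0 - 52.63.255.255)
  52.52.0.0/15 (52.52.0.0 - 52.53.255.255)
Most specific is 52.52.0.0/15.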